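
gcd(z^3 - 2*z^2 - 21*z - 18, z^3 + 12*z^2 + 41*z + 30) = z + 1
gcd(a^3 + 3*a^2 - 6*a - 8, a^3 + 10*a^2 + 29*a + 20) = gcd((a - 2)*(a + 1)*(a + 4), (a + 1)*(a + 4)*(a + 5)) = a^2 + 5*a + 4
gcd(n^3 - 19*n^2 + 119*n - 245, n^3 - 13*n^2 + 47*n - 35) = n^2 - 12*n + 35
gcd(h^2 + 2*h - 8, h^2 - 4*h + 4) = h - 2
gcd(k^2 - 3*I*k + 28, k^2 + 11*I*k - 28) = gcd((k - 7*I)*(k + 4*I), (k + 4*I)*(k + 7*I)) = k + 4*I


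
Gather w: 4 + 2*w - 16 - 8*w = -6*w - 12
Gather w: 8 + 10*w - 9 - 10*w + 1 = 0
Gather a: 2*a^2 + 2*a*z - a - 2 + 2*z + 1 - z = 2*a^2 + a*(2*z - 1) + z - 1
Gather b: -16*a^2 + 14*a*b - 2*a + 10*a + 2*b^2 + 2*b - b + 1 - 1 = -16*a^2 + 8*a + 2*b^2 + b*(14*a + 1)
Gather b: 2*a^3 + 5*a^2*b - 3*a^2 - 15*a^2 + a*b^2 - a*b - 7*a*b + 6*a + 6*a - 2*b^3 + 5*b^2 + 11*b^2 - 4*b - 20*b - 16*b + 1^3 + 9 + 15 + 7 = 2*a^3 - 18*a^2 + 12*a - 2*b^3 + b^2*(a + 16) + b*(5*a^2 - 8*a - 40) + 32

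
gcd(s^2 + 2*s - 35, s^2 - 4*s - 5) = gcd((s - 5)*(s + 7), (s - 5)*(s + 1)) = s - 5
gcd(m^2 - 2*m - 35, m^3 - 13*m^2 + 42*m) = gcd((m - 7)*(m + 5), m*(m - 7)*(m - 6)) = m - 7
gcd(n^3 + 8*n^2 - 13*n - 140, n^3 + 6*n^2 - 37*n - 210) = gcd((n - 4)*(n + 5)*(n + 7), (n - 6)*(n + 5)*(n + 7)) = n^2 + 12*n + 35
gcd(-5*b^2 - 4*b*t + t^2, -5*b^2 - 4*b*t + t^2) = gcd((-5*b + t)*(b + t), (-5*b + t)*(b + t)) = -5*b^2 - 4*b*t + t^2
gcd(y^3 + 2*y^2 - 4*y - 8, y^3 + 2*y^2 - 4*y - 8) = y^3 + 2*y^2 - 4*y - 8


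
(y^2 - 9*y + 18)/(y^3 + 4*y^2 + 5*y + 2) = (y^2 - 9*y + 18)/(y^3 + 4*y^2 + 5*y + 2)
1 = 1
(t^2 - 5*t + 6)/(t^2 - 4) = (t - 3)/(t + 2)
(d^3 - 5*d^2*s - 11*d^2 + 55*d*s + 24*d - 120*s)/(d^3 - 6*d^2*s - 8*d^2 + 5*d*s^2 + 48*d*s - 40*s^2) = (3 - d)/(-d + s)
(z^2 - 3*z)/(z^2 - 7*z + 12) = z/(z - 4)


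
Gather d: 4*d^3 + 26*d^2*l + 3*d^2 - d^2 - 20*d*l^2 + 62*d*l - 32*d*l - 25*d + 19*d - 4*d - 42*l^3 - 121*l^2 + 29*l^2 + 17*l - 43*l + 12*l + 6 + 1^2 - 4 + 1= 4*d^3 + d^2*(26*l + 2) + d*(-20*l^2 + 30*l - 10) - 42*l^3 - 92*l^2 - 14*l + 4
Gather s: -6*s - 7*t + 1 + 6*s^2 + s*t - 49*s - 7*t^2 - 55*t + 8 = 6*s^2 + s*(t - 55) - 7*t^2 - 62*t + 9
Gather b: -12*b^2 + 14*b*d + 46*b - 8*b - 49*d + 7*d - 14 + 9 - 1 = -12*b^2 + b*(14*d + 38) - 42*d - 6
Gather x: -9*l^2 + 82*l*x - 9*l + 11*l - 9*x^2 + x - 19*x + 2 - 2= -9*l^2 + 2*l - 9*x^2 + x*(82*l - 18)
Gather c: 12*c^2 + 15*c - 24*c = 12*c^2 - 9*c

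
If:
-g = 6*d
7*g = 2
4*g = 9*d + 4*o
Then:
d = -1/21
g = 2/7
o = 11/28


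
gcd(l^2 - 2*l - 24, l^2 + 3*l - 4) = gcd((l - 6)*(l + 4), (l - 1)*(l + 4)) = l + 4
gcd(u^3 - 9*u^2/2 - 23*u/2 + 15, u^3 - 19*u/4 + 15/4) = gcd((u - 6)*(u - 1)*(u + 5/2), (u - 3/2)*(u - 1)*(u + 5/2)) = u^2 + 3*u/2 - 5/2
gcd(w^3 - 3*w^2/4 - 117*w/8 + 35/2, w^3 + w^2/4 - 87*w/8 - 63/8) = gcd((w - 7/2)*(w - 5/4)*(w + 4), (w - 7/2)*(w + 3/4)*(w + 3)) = w - 7/2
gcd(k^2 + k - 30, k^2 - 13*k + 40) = k - 5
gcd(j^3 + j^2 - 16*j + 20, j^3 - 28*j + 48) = j - 2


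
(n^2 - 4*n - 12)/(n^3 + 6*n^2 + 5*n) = (n^2 - 4*n - 12)/(n*(n^2 + 6*n + 5))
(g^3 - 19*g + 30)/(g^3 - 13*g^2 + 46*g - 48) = (g + 5)/(g - 8)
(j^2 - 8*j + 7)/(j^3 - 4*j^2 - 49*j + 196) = (j - 1)/(j^2 + 3*j - 28)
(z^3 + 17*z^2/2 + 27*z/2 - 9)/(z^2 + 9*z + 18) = z - 1/2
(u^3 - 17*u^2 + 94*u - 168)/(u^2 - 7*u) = u - 10 + 24/u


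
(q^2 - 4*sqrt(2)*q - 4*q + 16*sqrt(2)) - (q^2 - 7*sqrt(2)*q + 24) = -4*q + 3*sqrt(2)*q - 24 + 16*sqrt(2)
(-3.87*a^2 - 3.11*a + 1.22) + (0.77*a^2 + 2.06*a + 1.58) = -3.1*a^2 - 1.05*a + 2.8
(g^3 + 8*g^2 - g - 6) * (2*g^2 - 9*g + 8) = 2*g^5 + 7*g^4 - 66*g^3 + 61*g^2 + 46*g - 48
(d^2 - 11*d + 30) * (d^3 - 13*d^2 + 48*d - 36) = d^5 - 24*d^4 + 221*d^3 - 954*d^2 + 1836*d - 1080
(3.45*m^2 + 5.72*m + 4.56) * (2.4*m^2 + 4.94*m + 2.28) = 8.28*m^4 + 30.771*m^3 + 47.0668*m^2 + 35.568*m + 10.3968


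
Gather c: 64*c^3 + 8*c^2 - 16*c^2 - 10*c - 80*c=64*c^3 - 8*c^2 - 90*c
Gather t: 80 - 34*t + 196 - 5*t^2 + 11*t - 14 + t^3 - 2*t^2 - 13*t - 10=t^3 - 7*t^2 - 36*t + 252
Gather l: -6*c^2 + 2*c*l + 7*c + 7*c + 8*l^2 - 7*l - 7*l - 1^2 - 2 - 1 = -6*c^2 + 14*c + 8*l^2 + l*(2*c - 14) - 4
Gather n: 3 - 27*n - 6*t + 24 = -27*n - 6*t + 27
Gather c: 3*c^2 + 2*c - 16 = 3*c^2 + 2*c - 16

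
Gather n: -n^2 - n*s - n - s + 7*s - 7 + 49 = -n^2 + n*(-s - 1) + 6*s + 42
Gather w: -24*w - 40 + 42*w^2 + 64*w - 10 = 42*w^2 + 40*w - 50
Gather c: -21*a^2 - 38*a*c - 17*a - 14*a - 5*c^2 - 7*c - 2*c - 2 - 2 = -21*a^2 - 31*a - 5*c^2 + c*(-38*a - 9) - 4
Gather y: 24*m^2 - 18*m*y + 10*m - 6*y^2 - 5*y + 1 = 24*m^2 + 10*m - 6*y^2 + y*(-18*m - 5) + 1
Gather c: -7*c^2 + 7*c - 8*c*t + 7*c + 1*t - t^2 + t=-7*c^2 + c*(14 - 8*t) - t^2 + 2*t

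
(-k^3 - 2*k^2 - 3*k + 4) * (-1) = k^3 + 2*k^2 + 3*k - 4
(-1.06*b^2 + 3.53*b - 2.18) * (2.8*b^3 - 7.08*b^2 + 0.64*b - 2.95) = -2.968*b^5 + 17.3888*b^4 - 31.7748*b^3 + 20.8206*b^2 - 11.8087*b + 6.431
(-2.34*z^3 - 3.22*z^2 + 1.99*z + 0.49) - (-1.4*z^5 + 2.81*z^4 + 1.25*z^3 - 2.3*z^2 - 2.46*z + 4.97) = 1.4*z^5 - 2.81*z^4 - 3.59*z^3 - 0.92*z^2 + 4.45*z - 4.48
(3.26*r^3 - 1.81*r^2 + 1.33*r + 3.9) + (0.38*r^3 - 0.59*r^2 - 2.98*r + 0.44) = 3.64*r^3 - 2.4*r^2 - 1.65*r + 4.34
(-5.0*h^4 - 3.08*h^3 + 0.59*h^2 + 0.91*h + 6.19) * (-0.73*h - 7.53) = 3.65*h^5 + 39.8984*h^4 + 22.7617*h^3 - 5.107*h^2 - 11.371*h - 46.6107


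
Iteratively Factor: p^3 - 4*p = (p - 2)*(p^2 + 2*p) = p*(p - 2)*(p + 2)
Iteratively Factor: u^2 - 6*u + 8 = (u - 2)*(u - 4)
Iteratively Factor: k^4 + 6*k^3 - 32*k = (k - 2)*(k^3 + 8*k^2 + 16*k) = k*(k - 2)*(k^2 + 8*k + 16) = k*(k - 2)*(k + 4)*(k + 4)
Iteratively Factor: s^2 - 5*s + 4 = (s - 1)*(s - 4)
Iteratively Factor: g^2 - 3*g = (g)*(g - 3)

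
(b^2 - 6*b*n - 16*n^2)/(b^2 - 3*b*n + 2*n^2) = (b^2 - 6*b*n - 16*n^2)/(b^2 - 3*b*n + 2*n^2)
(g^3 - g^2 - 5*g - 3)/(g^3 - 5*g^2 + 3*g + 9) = (g + 1)/(g - 3)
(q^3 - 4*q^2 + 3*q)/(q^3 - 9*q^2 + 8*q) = (q - 3)/(q - 8)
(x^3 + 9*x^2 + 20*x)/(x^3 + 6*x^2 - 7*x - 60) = x/(x - 3)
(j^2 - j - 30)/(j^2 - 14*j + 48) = (j + 5)/(j - 8)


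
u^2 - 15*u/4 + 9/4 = (u - 3)*(u - 3/4)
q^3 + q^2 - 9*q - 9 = (q - 3)*(q + 1)*(q + 3)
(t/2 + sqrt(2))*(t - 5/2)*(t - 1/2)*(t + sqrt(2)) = t^4/2 - 3*t^3/2 + 3*sqrt(2)*t^3/2 - 9*sqrt(2)*t^2/2 + 21*t^2/8 - 6*t + 15*sqrt(2)*t/8 + 5/2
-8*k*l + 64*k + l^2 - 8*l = (-8*k + l)*(l - 8)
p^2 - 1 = (p - 1)*(p + 1)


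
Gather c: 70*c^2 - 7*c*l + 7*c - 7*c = 70*c^2 - 7*c*l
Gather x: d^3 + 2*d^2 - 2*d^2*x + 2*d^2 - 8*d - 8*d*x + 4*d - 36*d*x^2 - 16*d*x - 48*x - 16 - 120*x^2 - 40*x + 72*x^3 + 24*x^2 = d^3 + 4*d^2 - 4*d + 72*x^3 + x^2*(-36*d - 96) + x*(-2*d^2 - 24*d - 88) - 16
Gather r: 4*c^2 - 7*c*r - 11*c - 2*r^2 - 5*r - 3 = 4*c^2 - 11*c - 2*r^2 + r*(-7*c - 5) - 3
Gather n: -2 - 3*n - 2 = -3*n - 4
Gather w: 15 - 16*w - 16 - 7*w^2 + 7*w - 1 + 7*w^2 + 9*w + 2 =0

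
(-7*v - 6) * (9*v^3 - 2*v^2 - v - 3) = -63*v^4 - 40*v^3 + 19*v^2 + 27*v + 18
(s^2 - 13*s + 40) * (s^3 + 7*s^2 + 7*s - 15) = s^5 - 6*s^4 - 44*s^3 + 174*s^2 + 475*s - 600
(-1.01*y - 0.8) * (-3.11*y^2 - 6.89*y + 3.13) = 3.1411*y^3 + 9.4469*y^2 + 2.3507*y - 2.504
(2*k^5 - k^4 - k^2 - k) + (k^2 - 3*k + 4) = 2*k^5 - k^4 - 4*k + 4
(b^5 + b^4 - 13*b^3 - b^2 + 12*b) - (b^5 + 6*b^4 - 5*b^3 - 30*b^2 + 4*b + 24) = -5*b^4 - 8*b^3 + 29*b^2 + 8*b - 24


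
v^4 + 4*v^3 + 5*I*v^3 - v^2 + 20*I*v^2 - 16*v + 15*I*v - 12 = (v + 1)*(v + 3)*(v + I)*(v + 4*I)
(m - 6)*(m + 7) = m^2 + m - 42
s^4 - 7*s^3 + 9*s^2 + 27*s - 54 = (s - 3)^3*(s + 2)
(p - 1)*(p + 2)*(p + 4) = p^3 + 5*p^2 + 2*p - 8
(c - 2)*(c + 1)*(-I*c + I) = -I*c^3 + 2*I*c^2 + I*c - 2*I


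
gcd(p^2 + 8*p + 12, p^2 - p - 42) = p + 6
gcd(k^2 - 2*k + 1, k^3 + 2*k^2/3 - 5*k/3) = k - 1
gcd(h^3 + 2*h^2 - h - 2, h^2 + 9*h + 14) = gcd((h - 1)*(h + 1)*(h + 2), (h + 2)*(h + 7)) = h + 2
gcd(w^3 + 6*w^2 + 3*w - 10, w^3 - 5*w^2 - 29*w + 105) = w + 5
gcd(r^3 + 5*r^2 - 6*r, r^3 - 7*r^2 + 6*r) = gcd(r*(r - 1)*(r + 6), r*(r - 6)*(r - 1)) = r^2 - r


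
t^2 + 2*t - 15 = (t - 3)*(t + 5)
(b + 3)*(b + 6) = b^2 + 9*b + 18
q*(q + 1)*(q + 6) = q^3 + 7*q^2 + 6*q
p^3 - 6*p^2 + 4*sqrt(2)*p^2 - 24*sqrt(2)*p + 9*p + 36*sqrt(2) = (p - 3)^2*(p + 4*sqrt(2))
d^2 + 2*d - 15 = (d - 3)*(d + 5)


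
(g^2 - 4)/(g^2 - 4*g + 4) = (g + 2)/(g - 2)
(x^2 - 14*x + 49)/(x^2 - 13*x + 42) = (x - 7)/(x - 6)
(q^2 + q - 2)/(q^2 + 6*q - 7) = (q + 2)/(q + 7)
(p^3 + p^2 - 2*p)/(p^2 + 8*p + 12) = p*(p - 1)/(p + 6)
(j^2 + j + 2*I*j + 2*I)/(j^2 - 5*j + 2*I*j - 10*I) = (j + 1)/(j - 5)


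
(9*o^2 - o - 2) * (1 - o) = -9*o^3 + 10*o^2 + o - 2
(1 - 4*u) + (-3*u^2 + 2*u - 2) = -3*u^2 - 2*u - 1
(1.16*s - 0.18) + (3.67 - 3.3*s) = 3.49 - 2.14*s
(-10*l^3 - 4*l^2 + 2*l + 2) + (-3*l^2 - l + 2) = -10*l^3 - 7*l^2 + l + 4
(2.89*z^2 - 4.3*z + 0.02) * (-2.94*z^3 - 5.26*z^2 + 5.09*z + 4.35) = -8.4966*z^5 - 2.5594*z^4 + 37.2693*z^3 - 9.4207*z^2 - 18.6032*z + 0.087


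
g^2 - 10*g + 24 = (g - 6)*(g - 4)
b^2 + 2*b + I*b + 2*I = (b + 2)*(b + I)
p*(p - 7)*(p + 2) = p^3 - 5*p^2 - 14*p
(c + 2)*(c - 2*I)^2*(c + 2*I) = c^4 + 2*c^3 - 2*I*c^3 + 4*c^2 - 4*I*c^2 + 8*c - 8*I*c - 16*I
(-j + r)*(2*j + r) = -2*j^2 + j*r + r^2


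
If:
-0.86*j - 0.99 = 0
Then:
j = -1.15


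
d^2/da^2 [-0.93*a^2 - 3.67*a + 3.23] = -1.86000000000000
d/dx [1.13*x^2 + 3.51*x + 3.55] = 2.26*x + 3.51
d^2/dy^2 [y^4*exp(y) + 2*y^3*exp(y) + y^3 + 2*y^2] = y^4*exp(y) + 10*y^3*exp(y) + 24*y^2*exp(y) + 12*y*exp(y) + 6*y + 4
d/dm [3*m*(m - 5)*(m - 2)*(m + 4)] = 12*m^3 - 27*m^2 - 108*m + 120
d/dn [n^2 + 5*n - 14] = 2*n + 5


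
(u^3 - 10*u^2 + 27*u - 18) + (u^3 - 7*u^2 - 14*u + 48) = 2*u^3 - 17*u^2 + 13*u + 30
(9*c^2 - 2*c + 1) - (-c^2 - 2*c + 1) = 10*c^2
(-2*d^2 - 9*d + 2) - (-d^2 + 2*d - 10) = -d^2 - 11*d + 12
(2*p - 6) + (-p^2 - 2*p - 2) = -p^2 - 8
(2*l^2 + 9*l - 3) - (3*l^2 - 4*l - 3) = -l^2 + 13*l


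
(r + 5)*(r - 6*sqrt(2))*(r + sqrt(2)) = r^3 - 5*sqrt(2)*r^2 + 5*r^2 - 25*sqrt(2)*r - 12*r - 60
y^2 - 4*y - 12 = (y - 6)*(y + 2)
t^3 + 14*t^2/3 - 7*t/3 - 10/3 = (t - 1)*(t + 2/3)*(t + 5)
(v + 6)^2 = v^2 + 12*v + 36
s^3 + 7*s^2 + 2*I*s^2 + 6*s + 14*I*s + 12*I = (s + 1)*(s + 6)*(s + 2*I)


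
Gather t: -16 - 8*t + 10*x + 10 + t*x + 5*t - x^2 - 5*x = t*(x - 3) - x^2 + 5*x - 6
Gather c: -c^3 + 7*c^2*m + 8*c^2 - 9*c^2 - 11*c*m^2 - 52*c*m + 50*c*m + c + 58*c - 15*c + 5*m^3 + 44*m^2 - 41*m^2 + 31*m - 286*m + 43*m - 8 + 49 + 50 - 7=-c^3 + c^2*(7*m - 1) + c*(-11*m^2 - 2*m + 44) + 5*m^3 + 3*m^2 - 212*m + 84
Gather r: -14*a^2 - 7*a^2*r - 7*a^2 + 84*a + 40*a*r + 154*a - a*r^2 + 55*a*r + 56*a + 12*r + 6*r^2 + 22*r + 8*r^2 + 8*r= -21*a^2 + 294*a + r^2*(14 - a) + r*(-7*a^2 + 95*a + 42)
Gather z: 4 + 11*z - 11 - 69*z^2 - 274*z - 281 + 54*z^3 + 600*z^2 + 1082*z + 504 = 54*z^3 + 531*z^2 + 819*z + 216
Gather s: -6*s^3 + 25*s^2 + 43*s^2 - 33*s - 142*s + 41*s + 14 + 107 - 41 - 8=-6*s^3 + 68*s^2 - 134*s + 72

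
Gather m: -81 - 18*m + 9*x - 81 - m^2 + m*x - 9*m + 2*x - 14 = -m^2 + m*(x - 27) + 11*x - 176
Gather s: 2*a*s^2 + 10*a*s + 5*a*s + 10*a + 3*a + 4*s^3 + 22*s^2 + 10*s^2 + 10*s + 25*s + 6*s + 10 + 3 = 13*a + 4*s^3 + s^2*(2*a + 32) + s*(15*a + 41) + 13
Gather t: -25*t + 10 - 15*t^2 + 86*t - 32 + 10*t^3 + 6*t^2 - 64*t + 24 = 10*t^3 - 9*t^2 - 3*t + 2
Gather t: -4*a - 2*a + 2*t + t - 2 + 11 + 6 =-6*a + 3*t + 15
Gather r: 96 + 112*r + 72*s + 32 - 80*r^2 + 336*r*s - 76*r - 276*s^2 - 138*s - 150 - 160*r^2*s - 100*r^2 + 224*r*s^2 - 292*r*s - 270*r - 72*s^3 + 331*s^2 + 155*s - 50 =r^2*(-160*s - 180) + r*(224*s^2 + 44*s - 234) - 72*s^3 + 55*s^2 + 89*s - 72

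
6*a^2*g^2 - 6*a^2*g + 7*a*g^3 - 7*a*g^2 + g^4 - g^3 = g*(a + g)*(6*a + g)*(g - 1)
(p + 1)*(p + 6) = p^2 + 7*p + 6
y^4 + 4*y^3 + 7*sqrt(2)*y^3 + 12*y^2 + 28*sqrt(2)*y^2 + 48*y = y*(y + 4)*(y + sqrt(2))*(y + 6*sqrt(2))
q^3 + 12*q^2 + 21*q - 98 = (q - 2)*(q + 7)^2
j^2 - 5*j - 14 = (j - 7)*(j + 2)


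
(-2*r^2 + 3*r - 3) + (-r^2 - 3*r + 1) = -3*r^2 - 2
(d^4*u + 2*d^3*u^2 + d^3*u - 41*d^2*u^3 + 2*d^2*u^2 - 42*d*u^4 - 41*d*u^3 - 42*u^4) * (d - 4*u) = d^5*u - 2*d^4*u^2 + d^4*u - 49*d^3*u^3 - 2*d^3*u^2 + 122*d^2*u^4 - 49*d^2*u^3 + 168*d*u^5 + 122*d*u^4 + 168*u^5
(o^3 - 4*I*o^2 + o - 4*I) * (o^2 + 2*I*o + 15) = o^5 - 2*I*o^4 + 24*o^3 - 62*I*o^2 + 23*o - 60*I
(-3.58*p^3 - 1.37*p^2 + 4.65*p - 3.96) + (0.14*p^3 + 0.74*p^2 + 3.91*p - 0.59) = -3.44*p^3 - 0.63*p^2 + 8.56*p - 4.55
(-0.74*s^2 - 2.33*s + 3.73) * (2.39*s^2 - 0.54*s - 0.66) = -1.7686*s^4 - 5.1691*s^3 + 10.6613*s^2 - 0.4764*s - 2.4618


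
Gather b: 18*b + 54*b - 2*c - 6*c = 72*b - 8*c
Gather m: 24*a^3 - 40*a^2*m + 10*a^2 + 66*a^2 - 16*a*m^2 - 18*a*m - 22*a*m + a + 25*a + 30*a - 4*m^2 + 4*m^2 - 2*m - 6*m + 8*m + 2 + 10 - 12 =24*a^3 + 76*a^2 - 16*a*m^2 + 56*a + m*(-40*a^2 - 40*a)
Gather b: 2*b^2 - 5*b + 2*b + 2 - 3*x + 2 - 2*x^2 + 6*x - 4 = 2*b^2 - 3*b - 2*x^2 + 3*x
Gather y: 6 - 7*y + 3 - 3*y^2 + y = -3*y^2 - 6*y + 9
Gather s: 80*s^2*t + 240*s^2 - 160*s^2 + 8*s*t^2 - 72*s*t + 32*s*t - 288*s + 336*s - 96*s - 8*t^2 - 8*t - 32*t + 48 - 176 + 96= s^2*(80*t + 80) + s*(8*t^2 - 40*t - 48) - 8*t^2 - 40*t - 32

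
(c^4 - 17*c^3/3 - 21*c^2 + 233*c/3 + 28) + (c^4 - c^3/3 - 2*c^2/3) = 2*c^4 - 6*c^3 - 65*c^2/3 + 233*c/3 + 28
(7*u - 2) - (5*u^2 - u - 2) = -5*u^2 + 8*u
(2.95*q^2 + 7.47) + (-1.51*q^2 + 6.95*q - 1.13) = 1.44*q^2 + 6.95*q + 6.34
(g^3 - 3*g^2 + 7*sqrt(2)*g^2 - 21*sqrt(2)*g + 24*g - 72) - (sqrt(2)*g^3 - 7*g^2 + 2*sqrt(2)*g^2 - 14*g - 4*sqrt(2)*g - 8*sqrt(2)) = -sqrt(2)*g^3 + g^3 + 4*g^2 + 5*sqrt(2)*g^2 - 17*sqrt(2)*g + 38*g - 72 + 8*sqrt(2)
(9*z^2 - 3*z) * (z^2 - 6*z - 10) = 9*z^4 - 57*z^3 - 72*z^2 + 30*z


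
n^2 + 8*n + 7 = (n + 1)*(n + 7)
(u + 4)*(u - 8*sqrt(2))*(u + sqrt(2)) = u^3 - 7*sqrt(2)*u^2 + 4*u^2 - 28*sqrt(2)*u - 16*u - 64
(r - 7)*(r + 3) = r^2 - 4*r - 21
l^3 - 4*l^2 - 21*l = l*(l - 7)*(l + 3)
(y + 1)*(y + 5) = y^2 + 6*y + 5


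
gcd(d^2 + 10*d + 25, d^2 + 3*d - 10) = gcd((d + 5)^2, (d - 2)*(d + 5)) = d + 5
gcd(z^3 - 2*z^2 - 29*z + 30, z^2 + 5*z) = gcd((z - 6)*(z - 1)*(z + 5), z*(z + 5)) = z + 5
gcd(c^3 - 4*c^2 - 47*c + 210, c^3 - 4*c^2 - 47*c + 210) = c^3 - 4*c^2 - 47*c + 210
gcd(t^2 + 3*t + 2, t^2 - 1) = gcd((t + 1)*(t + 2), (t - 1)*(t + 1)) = t + 1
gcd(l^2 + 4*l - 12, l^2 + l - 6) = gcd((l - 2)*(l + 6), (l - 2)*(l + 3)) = l - 2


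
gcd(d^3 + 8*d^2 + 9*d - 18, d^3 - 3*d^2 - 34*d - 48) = d + 3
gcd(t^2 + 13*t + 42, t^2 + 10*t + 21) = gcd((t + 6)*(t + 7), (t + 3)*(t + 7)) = t + 7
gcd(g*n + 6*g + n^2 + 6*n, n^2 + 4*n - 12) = n + 6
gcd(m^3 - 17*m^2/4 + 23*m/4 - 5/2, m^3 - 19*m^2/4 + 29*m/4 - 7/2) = m^2 - 3*m + 2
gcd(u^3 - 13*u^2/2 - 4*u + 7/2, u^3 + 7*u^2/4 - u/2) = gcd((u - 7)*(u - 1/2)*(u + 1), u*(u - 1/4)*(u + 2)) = 1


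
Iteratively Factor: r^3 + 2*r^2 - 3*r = (r - 1)*(r^2 + 3*r) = (r - 1)*(r + 3)*(r)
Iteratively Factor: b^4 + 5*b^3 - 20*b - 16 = (b + 2)*(b^3 + 3*b^2 - 6*b - 8) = (b + 2)*(b + 4)*(b^2 - b - 2) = (b - 2)*(b + 2)*(b + 4)*(b + 1)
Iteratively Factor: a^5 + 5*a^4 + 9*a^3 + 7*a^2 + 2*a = (a + 1)*(a^4 + 4*a^3 + 5*a^2 + 2*a) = (a + 1)^2*(a^3 + 3*a^2 + 2*a) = a*(a + 1)^2*(a^2 + 3*a + 2) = a*(a + 1)^3*(a + 2)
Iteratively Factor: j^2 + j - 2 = (j - 1)*(j + 2)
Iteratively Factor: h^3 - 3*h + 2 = (h - 1)*(h^2 + h - 2) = (h - 1)^2*(h + 2)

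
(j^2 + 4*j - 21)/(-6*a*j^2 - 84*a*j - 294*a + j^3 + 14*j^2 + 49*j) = (3 - j)/(6*a*j + 42*a - j^2 - 7*j)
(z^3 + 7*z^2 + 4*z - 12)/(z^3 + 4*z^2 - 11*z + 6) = (z + 2)/(z - 1)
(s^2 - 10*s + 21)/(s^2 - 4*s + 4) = (s^2 - 10*s + 21)/(s^2 - 4*s + 4)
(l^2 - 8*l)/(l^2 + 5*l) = (l - 8)/(l + 5)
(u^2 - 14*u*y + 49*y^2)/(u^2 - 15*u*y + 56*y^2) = (-u + 7*y)/(-u + 8*y)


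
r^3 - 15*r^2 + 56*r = r*(r - 8)*(r - 7)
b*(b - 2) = b^2 - 2*b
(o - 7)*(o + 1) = o^2 - 6*o - 7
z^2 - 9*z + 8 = (z - 8)*(z - 1)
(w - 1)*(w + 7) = w^2 + 6*w - 7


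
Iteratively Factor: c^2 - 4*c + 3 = (c - 1)*(c - 3)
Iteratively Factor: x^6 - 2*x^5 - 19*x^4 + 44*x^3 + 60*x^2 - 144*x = (x - 3)*(x^5 + x^4 - 16*x^3 - 4*x^2 + 48*x) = (x - 3)*(x + 4)*(x^4 - 3*x^3 - 4*x^2 + 12*x) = (x - 3)^2*(x + 4)*(x^3 - 4*x) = x*(x - 3)^2*(x + 4)*(x^2 - 4) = x*(x - 3)^2*(x - 2)*(x + 4)*(x + 2)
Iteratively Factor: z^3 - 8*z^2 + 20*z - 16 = (z - 2)*(z^2 - 6*z + 8) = (z - 4)*(z - 2)*(z - 2)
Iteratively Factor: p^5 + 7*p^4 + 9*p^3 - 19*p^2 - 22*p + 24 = (p - 1)*(p^4 + 8*p^3 + 17*p^2 - 2*p - 24) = (p - 1)*(p + 3)*(p^3 + 5*p^2 + 2*p - 8) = (p - 1)*(p + 3)*(p + 4)*(p^2 + p - 2) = (p - 1)^2*(p + 3)*(p + 4)*(p + 2)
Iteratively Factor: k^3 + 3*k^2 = (k)*(k^2 + 3*k) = k*(k + 3)*(k)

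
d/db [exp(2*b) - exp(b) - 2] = (2*exp(b) - 1)*exp(b)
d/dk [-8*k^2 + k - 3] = 1 - 16*k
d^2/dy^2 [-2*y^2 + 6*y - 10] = -4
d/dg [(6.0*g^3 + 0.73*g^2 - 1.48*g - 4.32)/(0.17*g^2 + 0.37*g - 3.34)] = (1.02*g^4 + 4.44*g^3 - 59.5983*g^2 - 3.4076*g + 6.5416)/(0.0289*g^4 + 0.1258*g^3 - 0.9987*g^2 - 2.4716*g + 11.1556)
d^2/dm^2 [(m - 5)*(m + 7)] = 2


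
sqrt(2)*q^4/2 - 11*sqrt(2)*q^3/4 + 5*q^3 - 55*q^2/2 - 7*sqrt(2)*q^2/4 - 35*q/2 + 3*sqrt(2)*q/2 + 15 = (q - 6)*(q - 1/2)*(q + 5*sqrt(2))*(sqrt(2)*q/2 + sqrt(2)/2)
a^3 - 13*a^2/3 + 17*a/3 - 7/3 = (a - 7/3)*(a - 1)^2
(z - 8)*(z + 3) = z^2 - 5*z - 24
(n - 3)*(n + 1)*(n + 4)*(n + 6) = n^4 + 8*n^3 + n^2 - 78*n - 72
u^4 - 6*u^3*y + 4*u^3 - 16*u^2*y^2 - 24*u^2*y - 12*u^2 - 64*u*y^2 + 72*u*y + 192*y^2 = (u - 2)*(u + 6)*(u - 8*y)*(u + 2*y)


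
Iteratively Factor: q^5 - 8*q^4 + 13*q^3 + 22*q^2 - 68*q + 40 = (q - 1)*(q^4 - 7*q^3 + 6*q^2 + 28*q - 40) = (q - 1)*(q + 2)*(q^3 - 9*q^2 + 24*q - 20) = (q - 5)*(q - 1)*(q + 2)*(q^2 - 4*q + 4) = (q - 5)*(q - 2)*(q - 1)*(q + 2)*(q - 2)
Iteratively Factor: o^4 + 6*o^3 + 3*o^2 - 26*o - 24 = (o + 1)*(o^3 + 5*o^2 - 2*o - 24) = (o + 1)*(o + 3)*(o^2 + 2*o - 8) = (o + 1)*(o + 3)*(o + 4)*(o - 2)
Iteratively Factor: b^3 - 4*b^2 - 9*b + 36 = (b - 4)*(b^2 - 9) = (b - 4)*(b - 3)*(b + 3)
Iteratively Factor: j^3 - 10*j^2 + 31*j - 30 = (j - 3)*(j^2 - 7*j + 10) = (j - 3)*(j - 2)*(j - 5)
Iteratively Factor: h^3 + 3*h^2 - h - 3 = (h + 3)*(h^2 - 1) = (h + 1)*(h + 3)*(h - 1)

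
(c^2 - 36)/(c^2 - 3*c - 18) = (c + 6)/(c + 3)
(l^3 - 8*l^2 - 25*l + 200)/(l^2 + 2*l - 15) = (l^2 - 13*l + 40)/(l - 3)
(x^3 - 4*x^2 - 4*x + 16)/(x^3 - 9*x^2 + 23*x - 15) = (x^3 - 4*x^2 - 4*x + 16)/(x^3 - 9*x^2 + 23*x - 15)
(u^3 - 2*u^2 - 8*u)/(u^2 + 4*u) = (u^2 - 2*u - 8)/(u + 4)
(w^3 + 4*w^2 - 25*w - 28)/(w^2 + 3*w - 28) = w + 1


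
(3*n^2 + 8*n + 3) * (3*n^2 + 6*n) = 9*n^4 + 42*n^3 + 57*n^2 + 18*n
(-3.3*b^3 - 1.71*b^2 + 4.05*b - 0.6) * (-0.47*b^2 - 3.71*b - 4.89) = 1.551*b^5 + 13.0467*b^4 + 20.5776*b^3 - 6.3816*b^2 - 17.5785*b + 2.934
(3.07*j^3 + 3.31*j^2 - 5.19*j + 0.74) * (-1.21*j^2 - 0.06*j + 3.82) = -3.7147*j^5 - 4.1893*j^4 + 17.8087*j^3 + 12.0602*j^2 - 19.8702*j + 2.8268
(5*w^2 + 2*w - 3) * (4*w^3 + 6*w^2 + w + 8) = 20*w^5 + 38*w^4 + 5*w^3 + 24*w^2 + 13*w - 24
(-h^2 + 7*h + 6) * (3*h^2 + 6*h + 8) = -3*h^4 + 15*h^3 + 52*h^2 + 92*h + 48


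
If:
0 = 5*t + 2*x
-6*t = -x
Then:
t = 0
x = 0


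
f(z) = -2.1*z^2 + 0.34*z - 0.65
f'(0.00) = 0.34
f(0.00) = -0.65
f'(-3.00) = 12.94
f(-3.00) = -20.57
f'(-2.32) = 10.08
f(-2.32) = -12.74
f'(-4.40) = 18.82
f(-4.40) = -42.80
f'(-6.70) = 28.48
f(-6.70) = -97.20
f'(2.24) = -9.07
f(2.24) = -10.43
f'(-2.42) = 10.50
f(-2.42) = -13.77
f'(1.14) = -4.45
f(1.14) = -2.99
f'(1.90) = -7.64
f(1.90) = -7.58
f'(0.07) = 0.05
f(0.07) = -0.64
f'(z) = 0.34 - 4.2*z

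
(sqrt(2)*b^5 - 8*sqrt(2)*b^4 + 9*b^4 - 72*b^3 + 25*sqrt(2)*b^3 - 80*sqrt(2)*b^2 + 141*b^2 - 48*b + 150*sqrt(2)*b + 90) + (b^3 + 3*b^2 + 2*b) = sqrt(2)*b^5 - 8*sqrt(2)*b^4 + 9*b^4 - 71*b^3 + 25*sqrt(2)*b^3 - 80*sqrt(2)*b^2 + 144*b^2 - 46*b + 150*sqrt(2)*b + 90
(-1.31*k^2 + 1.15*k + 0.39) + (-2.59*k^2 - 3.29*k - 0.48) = -3.9*k^2 - 2.14*k - 0.09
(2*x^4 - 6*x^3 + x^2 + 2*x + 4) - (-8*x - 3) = 2*x^4 - 6*x^3 + x^2 + 10*x + 7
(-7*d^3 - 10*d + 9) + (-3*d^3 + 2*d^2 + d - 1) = -10*d^3 + 2*d^2 - 9*d + 8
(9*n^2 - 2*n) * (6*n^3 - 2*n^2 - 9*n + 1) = 54*n^5 - 30*n^4 - 77*n^3 + 27*n^2 - 2*n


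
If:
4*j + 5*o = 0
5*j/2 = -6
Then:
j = -12/5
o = 48/25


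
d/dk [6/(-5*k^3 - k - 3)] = 6*(15*k^2 + 1)/(5*k^3 + k + 3)^2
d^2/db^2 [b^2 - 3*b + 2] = 2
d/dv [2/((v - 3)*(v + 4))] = 2*(-2*v - 1)/(v^4 + 2*v^3 - 23*v^2 - 24*v + 144)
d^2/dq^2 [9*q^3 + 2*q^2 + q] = 54*q + 4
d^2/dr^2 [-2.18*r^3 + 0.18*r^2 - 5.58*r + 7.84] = 0.36 - 13.08*r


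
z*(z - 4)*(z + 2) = z^3 - 2*z^2 - 8*z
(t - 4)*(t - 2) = t^2 - 6*t + 8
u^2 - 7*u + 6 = (u - 6)*(u - 1)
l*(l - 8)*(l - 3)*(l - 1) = l^4 - 12*l^3 + 35*l^2 - 24*l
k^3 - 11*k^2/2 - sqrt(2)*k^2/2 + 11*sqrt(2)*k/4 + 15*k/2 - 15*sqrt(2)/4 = (k - 3)*(k - 5/2)*(k - sqrt(2)/2)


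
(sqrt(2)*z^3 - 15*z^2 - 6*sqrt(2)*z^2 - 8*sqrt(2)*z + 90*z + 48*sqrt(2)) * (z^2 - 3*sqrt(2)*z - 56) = sqrt(2)*z^5 - 21*z^4 - 6*sqrt(2)*z^4 - 19*sqrt(2)*z^3 + 126*z^3 + 114*sqrt(2)*z^2 + 888*z^2 - 5328*z + 448*sqrt(2)*z - 2688*sqrt(2)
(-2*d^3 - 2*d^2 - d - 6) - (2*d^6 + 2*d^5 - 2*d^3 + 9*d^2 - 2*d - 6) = -2*d^6 - 2*d^5 - 11*d^2 + d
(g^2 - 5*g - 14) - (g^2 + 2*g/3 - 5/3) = -17*g/3 - 37/3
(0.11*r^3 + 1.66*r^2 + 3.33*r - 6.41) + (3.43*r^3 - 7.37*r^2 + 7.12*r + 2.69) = 3.54*r^3 - 5.71*r^2 + 10.45*r - 3.72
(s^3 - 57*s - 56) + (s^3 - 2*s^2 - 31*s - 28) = 2*s^3 - 2*s^2 - 88*s - 84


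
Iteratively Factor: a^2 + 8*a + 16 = (a + 4)*(a + 4)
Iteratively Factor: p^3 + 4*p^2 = (p)*(p^2 + 4*p) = p*(p + 4)*(p)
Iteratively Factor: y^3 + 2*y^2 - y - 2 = (y + 2)*(y^2 - 1) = (y + 1)*(y + 2)*(y - 1)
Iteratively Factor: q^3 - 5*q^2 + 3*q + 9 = (q - 3)*(q^2 - 2*q - 3) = (q - 3)*(q + 1)*(q - 3)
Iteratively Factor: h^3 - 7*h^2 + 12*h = (h)*(h^2 - 7*h + 12) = h*(h - 4)*(h - 3)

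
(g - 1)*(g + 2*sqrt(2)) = g^2 - g + 2*sqrt(2)*g - 2*sqrt(2)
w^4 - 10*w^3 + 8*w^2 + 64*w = w*(w - 8)*(w - 4)*(w + 2)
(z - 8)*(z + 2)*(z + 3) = z^3 - 3*z^2 - 34*z - 48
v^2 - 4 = (v - 2)*(v + 2)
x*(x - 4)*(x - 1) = x^3 - 5*x^2 + 4*x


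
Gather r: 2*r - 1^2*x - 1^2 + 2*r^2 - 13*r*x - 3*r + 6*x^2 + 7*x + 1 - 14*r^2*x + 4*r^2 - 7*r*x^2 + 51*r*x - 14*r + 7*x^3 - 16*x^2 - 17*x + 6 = r^2*(6 - 14*x) + r*(-7*x^2 + 38*x - 15) + 7*x^3 - 10*x^2 - 11*x + 6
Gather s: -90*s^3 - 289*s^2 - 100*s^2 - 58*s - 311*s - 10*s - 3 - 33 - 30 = -90*s^3 - 389*s^2 - 379*s - 66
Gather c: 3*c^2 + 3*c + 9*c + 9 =3*c^2 + 12*c + 9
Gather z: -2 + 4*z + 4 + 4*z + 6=8*z + 8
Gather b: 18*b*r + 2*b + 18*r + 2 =b*(18*r + 2) + 18*r + 2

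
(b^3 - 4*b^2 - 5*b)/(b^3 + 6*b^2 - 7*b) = (b^2 - 4*b - 5)/(b^2 + 6*b - 7)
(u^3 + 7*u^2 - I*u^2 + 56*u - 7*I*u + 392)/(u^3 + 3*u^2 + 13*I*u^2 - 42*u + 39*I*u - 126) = (u^2 + u*(7 - 8*I) - 56*I)/(u^2 + u*(3 + 6*I) + 18*I)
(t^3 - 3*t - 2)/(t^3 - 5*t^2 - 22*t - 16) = (t^2 - t - 2)/(t^2 - 6*t - 16)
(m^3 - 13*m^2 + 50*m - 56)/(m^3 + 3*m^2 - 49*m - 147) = (m^2 - 6*m + 8)/(m^2 + 10*m + 21)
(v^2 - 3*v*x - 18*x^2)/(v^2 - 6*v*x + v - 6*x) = (v + 3*x)/(v + 1)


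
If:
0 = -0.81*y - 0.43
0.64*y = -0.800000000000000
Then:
No Solution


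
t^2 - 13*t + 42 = (t - 7)*(t - 6)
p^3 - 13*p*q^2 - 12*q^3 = (p - 4*q)*(p + q)*(p + 3*q)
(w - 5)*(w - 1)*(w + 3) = w^3 - 3*w^2 - 13*w + 15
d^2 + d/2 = d*(d + 1/2)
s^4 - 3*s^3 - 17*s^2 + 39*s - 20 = (s - 5)*(s - 1)^2*(s + 4)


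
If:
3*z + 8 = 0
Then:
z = -8/3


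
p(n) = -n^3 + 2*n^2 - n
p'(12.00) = -385.00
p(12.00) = -1452.00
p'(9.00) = -208.00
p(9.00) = -576.00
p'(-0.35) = -2.77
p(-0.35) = 0.64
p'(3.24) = -19.53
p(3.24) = -16.26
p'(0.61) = 0.32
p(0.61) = -0.09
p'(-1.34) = -11.75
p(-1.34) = 7.34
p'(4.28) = -38.84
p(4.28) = -46.05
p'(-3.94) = -63.33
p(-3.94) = 96.15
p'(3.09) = -17.28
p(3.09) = -13.50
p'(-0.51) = -3.82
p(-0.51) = 1.16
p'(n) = -3*n^2 + 4*n - 1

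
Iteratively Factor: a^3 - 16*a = (a)*(a^2 - 16) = a*(a - 4)*(a + 4)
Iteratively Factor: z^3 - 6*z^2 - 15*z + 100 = (z - 5)*(z^2 - z - 20) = (z - 5)^2*(z + 4)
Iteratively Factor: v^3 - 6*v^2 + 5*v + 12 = (v + 1)*(v^2 - 7*v + 12) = (v - 3)*(v + 1)*(v - 4)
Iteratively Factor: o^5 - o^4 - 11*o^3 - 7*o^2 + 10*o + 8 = (o + 2)*(o^4 - 3*o^3 - 5*o^2 + 3*o + 4) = (o + 1)*(o + 2)*(o^3 - 4*o^2 - o + 4) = (o - 1)*(o + 1)*(o + 2)*(o^2 - 3*o - 4) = (o - 1)*(o + 1)^2*(o + 2)*(o - 4)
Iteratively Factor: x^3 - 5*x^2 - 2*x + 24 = (x + 2)*(x^2 - 7*x + 12) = (x - 3)*(x + 2)*(x - 4)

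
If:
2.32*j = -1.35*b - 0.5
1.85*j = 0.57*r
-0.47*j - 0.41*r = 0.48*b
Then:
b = -0.68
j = 0.18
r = 0.59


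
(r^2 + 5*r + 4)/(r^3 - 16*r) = (r + 1)/(r*(r - 4))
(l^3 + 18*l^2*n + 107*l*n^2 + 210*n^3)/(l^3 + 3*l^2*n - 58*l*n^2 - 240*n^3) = (l + 7*n)/(l - 8*n)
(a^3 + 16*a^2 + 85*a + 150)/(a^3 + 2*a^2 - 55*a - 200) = (a + 6)/(a - 8)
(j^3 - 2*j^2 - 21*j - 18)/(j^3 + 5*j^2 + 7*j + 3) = (j - 6)/(j + 1)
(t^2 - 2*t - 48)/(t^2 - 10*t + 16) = (t + 6)/(t - 2)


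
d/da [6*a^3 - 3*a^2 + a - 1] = 18*a^2 - 6*a + 1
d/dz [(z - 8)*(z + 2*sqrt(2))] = 2*z - 8 + 2*sqrt(2)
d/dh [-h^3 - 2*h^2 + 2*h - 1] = -3*h^2 - 4*h + 2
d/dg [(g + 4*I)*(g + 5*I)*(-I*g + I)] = -3*I*g^2 + 2*g*(9 + I) - 9 + 20*I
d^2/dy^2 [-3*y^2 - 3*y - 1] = -6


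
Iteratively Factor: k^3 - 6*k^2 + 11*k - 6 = (k - 2)*(k^2 - 4*k + 3) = (k - 3)*(k - 2)*(k - 1)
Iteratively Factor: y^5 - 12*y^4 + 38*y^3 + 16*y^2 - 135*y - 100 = (y - 5)*(y^4 - 7*y^3 + 3*y^2 + 31*y + 20) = (y - 5)*(y + 1)*(y^3 - 8*y^2 + 11*y + 20) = (y - 5)*(y + 1)^2*(y^2 - 9*y + 20) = (y - 5)*(y - 4)*(y + 1)^2*(y - 5)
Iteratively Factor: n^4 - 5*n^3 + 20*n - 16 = (n + 2)*(n^3 - 7*n^2 + 14*n - 8) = (n - 1)*(n + 2)*(n^2 - 6*n + 8) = (n - 4)*(n - 1)*(n + 2)*(n - 2)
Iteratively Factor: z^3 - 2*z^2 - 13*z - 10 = (z + 2)*(z^2 - 4*z - 5) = (z - 5)*(z + 2)*(z + 1)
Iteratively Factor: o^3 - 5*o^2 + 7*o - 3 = (o - 1)*(o^2 - 4*o + 3) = (o - 1)^2*(o - 3)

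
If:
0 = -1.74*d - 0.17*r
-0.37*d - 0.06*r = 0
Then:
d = 0.00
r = 0.00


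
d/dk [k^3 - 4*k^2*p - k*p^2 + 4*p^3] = 3*k^2 - 8*k*p - p^2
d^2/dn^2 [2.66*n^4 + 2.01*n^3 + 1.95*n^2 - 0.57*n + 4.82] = 31.92*n^2 + 12.06*n + 3.9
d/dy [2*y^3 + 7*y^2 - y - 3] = 6*y^2 + 14*y - 1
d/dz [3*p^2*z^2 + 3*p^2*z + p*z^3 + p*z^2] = p*(6*p*z + 3*p + 3*z^2 + 2*z)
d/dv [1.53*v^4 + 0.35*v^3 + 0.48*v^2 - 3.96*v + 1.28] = 6.12*v^3 + 1.05*v^2 + 0.96*v - 3.96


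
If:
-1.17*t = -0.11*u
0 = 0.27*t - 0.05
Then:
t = 0.19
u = 1.97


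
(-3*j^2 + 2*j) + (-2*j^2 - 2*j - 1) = -5*j^2 - 1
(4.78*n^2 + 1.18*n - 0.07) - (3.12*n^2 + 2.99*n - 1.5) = 1.66*n^2 - 1.81*n + 1.43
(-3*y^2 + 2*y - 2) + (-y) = -3*y^2 + y - 2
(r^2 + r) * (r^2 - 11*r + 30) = r^4 - 10*r^3 + 19*r^2 + 30*r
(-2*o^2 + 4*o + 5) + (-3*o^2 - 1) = -5*o^2 + 4*o + 4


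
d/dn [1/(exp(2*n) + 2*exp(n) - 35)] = -2*(exp(n) + 1)*exp(n)/(exp(2*n) + 2*exp(n) - 35)^2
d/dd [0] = 0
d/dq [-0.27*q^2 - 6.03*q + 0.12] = -0.54*q - 6.03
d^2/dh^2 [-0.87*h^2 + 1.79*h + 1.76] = -1.74000000000000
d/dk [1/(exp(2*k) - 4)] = -2*exp(2*k)/(exp(2*k) - 4)^2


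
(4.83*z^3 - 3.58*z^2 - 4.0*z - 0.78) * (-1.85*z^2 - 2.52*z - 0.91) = -8.9355*z^5 - 5.5486*z^4 + 12.0263*z^3 + 14.7808*z^2 + 5.6056*z + 0.7098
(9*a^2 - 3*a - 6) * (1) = 9*a^2 - 3*a - 6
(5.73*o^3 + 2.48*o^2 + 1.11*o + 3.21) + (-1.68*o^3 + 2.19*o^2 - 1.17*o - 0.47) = 4.05*o^3 + 4.67*o^2 - 0.0599999999999998*o + 2.74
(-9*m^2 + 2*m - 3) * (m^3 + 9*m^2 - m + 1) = -9*m^5 - 79*m^4 + 24*m^3 - 38*m^2 + 5*m - 3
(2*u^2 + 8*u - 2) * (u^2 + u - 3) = 2*u^4 + 10*u^3 - 26*u + 6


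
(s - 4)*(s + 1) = s^2 - 3*s - 4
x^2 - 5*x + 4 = (x - 4)*(x - 1)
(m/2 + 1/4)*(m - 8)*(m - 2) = m^3/2 - 19*m^2/4 + 11*m/2 + 4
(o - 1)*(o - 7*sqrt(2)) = o^2 - 7*sqrt(2)*o - o + 7*sqrt(2)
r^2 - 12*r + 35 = (r - 7)*(r - 5)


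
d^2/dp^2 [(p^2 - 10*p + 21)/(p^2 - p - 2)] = 6*(-3*p^3 + 23*p^2 - 41*p + 29)/(p^6 - 3*p^5 - 3*p^4 + 11*p^3 + 6*p^2 - 12*p - 8)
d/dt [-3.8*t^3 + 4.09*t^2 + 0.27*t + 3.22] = -11.4*t^2 + 8.18*t + 0.27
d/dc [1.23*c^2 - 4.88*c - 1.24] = 2.46*c - 4.88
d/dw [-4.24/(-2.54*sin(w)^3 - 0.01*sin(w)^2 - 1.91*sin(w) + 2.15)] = (-0.0848*sin(w) + 16.1544*cos(2*w) - 24.2528)*cos(w)/(2.54*sin(w)^3 + 0.01*sin(w)^2 + 1.91*sin(w) - 2.15)^2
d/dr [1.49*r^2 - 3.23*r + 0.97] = 2.98*r - 3.23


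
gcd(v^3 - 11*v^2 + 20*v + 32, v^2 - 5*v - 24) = v - 8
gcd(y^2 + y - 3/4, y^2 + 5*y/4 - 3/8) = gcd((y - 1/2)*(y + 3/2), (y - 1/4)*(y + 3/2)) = y + 3/2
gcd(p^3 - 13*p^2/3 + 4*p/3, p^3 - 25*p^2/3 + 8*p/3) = p^2 - p/3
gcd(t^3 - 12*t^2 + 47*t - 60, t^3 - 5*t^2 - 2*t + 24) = t^2 - 7*t + 12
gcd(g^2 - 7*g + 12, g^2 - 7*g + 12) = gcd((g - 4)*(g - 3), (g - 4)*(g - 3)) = g^2 - 7*g + 12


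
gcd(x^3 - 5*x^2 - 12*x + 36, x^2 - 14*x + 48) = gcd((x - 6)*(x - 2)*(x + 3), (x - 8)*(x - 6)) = x - 6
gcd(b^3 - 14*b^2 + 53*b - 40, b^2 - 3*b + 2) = b - 1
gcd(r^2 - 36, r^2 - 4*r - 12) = r - 6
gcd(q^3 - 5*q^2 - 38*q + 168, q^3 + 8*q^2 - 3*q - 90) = q + 6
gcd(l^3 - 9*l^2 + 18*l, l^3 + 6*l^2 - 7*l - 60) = l - 3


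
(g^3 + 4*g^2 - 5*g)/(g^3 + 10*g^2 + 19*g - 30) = g/(g + 6)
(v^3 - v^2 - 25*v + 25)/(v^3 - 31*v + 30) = (v + 5)/(v + 6)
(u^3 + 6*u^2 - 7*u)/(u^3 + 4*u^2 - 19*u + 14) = u/(u - 2)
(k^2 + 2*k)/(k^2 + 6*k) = (k + 2)/(k + 6)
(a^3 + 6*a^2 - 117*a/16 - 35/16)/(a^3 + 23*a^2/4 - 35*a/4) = (a + 1/4)/a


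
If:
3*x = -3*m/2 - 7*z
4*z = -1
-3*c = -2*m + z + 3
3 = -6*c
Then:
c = -1/2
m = 5/8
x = 13/48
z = -1/4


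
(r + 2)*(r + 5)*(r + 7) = r^3 + 14*r^2 + 59*r + 70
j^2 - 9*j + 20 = (j - 5)*(j - 4)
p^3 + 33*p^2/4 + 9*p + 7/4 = (p + 1/4)*(p + 1)*(p + 7)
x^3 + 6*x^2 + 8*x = x*(x + 2)*(x + 4)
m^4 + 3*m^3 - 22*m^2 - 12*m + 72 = (m - 3)*(m - 2)*(m + 2)*(m + 6)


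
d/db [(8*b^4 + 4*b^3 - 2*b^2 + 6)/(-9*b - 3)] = 2*(-36*b^4 - 28*b^3 - 3*b^2 + 2*b + 9)/(3*(9*b^2 + 6*b + 1))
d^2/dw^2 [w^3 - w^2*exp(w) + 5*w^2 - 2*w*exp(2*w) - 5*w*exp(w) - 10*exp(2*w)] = -w^2*exp(w) - 8*w*exp(2*w) - 9*w*exp(w) + 6*w - 48*exp(2*w) - 12*exp(w) + 10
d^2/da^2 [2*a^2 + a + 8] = 4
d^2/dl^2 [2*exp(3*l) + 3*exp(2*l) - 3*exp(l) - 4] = (18*exp(2*l) + 12*exp(l) - 3)*exp(l)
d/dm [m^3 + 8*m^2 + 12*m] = 3*m^2 + 16*m + 12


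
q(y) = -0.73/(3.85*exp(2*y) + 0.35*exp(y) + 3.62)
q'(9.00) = 0.00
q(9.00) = 0.00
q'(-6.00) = 0.00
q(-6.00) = -0.20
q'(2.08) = 0.01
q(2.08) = -0.00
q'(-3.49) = 0.00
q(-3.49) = -0.20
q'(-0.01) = 0.10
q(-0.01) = -0.09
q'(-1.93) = 0.01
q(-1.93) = -0.19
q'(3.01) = 0.00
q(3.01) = -0.00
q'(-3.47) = 0.00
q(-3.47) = -0.20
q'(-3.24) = 0.00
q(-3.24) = -0.20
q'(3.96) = 0.00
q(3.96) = -0.00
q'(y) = -0.73*(-7.7*exp(2*y) - 0.35*exp(y))/(3.85*exp(2*y) + 0.35*exp(y) + 3.62)^2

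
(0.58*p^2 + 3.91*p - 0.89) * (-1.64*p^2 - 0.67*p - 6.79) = -0.9512*p^4 - 6.801*p^3 - 5.0983*p^2 - 25.9526*p + 6.0431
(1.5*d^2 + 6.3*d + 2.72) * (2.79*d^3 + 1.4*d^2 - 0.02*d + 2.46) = 4.185*d^5 + 19.677*d^4 + 16.3788*d^3 + 7.372*d^2 + 15.4436*d + 6.6912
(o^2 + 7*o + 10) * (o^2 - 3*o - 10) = o^4 + 4*o^3 - 21*o^2 - 100*o - 100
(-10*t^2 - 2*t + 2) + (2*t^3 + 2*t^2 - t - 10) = 2*t^3 - 8*t^2 - 3*t - 8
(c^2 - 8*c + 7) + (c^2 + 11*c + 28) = 2*c^2 + 3*c + 35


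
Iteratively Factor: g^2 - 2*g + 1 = (g - 1)*(g - 1)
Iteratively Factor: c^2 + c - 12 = (c + 4)*(c - 3)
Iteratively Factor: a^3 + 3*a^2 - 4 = (a + 2)*(a^2 + a - 2) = (a - 1)*(a + 2)*(a + 2)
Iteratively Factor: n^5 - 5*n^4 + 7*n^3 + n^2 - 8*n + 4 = (n - 1)*(n^4 - 4*n^3 + 3*n^2 + 4*n - 4) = (n - 1)*(n + 1)*(n^3 - 5*n^2 + 8*n - 4) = (n - 2)*(n - 1)*(n + 1)*(n^2 - 3*n + 2) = (n - 2)^2*(n - 1)*(n + 1)*(n - 1)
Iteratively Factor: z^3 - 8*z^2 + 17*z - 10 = (z - 2)*(z^2 - 6*z + 5) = (z - 2)*(z - 1)*(z - 5)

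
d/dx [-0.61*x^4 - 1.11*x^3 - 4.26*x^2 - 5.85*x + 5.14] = -2.44*x^3 - 3.33*x^2 - 8.52*x - 5.85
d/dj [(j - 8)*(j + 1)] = 2*j - 7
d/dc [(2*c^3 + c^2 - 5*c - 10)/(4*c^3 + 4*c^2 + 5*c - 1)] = (4*c^4 + 60*c^3 + 139*c^2 + 78*c + 55)/(16*c^6 + 32*c^5 + 56*c^4 + 32*c^3 + 17*c^2 - 10*c + 1)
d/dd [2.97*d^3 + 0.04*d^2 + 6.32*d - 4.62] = 8.91*d^2 + 0.08*d + 6.32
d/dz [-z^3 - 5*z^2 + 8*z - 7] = -3*z^2 - 10*z + 8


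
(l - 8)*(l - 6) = l^2 - 14*l + 48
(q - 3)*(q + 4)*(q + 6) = q^3 + 7*q^2 - 6*q - 72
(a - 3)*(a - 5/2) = a^2 - 11*a/2 + 15/2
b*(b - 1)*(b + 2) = b^3 + b^2 - 2*b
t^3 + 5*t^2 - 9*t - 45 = (t - 3)*(t + 3)*(t + 5)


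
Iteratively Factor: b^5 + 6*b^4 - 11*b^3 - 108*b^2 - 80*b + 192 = (b + 4)*(b^4 + 2*b^3 - 19*b^2 - 32*b + 48) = (b - 4)*(b + 4)*(b^3 + 6*b^2 + 5*b - 12) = (b - 4)*(b - 1)*(b + 4)*(b^2 + 7*b + 12) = (b - 4)*(b - 1)*(b + 3)*(b + 4)*(b + 4)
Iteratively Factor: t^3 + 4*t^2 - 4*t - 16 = (t + 4)*(t^2 - 4) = (t - 2)*(t + 4)*(t + 2)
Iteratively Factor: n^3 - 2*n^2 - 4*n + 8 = (n + 2)*(n^2 - 4*n + 4) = (n - 2)*(n + 2)*(n - 2)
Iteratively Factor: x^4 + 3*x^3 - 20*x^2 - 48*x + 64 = (x - 1)*(x^3 + 4*x^2 - 16*x - 64) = (x - 4)*(x - 1)*(x^2 + 8*x + 16) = (x - 4)*(x - 1)*(x + 4)*(x + 4)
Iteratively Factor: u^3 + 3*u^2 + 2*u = (u + 1)*(u^2 + 2*u) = u*(u + 1)*(u + 2)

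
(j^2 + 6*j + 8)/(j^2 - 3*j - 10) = (j + 4)/(j - 5)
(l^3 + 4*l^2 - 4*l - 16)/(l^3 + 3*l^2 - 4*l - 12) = (l + 4)/(l + 3)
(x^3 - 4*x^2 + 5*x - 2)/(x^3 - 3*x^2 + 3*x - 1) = (x - 2)/(x - 1)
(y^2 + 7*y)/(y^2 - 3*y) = (y + 7)/(y - 3)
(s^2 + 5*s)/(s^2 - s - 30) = s/(s - 6)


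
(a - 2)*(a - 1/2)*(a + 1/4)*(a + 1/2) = a^4 - 7*a^3/4 - 3*a^2/4 + 7*a/16 + 1/8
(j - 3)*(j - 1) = j^2 - 4*j + 3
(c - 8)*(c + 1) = c^2 - 7*c - 8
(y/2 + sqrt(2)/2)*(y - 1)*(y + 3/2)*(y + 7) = y^4/2 + sqrt(2)*y^3/2 + 15*y^3/4 + y^2 + 15*sqrt(2)*y^2/4 - 21*y/4 + sqrt(2)*y - 21*sqrt(2)/4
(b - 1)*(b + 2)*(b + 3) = b^3 + 4*b^2 + b - 6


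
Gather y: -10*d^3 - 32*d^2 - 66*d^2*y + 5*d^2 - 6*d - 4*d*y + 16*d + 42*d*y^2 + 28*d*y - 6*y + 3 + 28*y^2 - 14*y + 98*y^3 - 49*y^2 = -10*d^3 - 27*d^2 + 10*d + 98*y^3 + y^2*(42*d - 21) + y*(-66*d^2 + 24*d - 20) + 3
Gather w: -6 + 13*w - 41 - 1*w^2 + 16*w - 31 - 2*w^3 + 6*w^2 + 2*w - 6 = -2*w^3 + 5*w^2 + 31*w - 84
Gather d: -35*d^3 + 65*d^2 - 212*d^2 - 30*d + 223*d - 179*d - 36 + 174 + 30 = -35*d^3 - 147*d^2 + 14*d + 168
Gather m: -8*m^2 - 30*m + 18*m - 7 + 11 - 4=-8*m^2 - 12*m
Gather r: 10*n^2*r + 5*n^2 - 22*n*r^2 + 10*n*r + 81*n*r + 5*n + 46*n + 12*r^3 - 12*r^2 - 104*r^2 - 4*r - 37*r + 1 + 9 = 5*n^2 + 51*n + 12*r^3 + r^2*(-22*n - 116) + r*(10*n^2 + 91*n - 41) + 10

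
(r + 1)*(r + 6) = r^2 + 7*r + 6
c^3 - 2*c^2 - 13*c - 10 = (c - 5)*(c + 1)*(c + 2)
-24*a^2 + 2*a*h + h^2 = (-4*a + h)*(6*a + h)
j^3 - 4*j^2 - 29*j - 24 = (j - 8)*(j + 1)*(j + 3)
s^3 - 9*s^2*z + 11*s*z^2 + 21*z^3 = (s - 7*z)*(s - 3*z)*(s + z)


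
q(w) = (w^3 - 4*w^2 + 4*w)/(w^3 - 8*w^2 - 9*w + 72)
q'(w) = (-3*w^2 + 16*w + 9)*(w^3 - 4*w^2 + 4*w)/(w^3 - 8*w^2 - 9*w + 72)^2 + (3*w^2 - 8*w + 4)/(w^3 - 8*w^2 - 9*w + 72)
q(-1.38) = -0.24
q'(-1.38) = 0.38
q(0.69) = 0.02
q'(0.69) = 0.00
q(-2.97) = -37.34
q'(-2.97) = 1262.59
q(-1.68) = -0.38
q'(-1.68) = 0.60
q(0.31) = 0.01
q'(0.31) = 0.03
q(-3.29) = 4.47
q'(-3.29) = 13.47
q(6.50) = -2.64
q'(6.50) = -2.31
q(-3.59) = 2.49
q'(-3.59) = 3.23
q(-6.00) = 1.02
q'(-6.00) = 0.10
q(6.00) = -1.78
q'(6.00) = -1.28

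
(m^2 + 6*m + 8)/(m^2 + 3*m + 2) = (m + 4)/(m + 1)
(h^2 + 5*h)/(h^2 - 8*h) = (h + 5)/(h - 8)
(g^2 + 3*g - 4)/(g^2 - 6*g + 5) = (g + 4)/(g - 5)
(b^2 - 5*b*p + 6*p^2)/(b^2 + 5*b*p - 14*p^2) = (b - 3*p)/(b + 7*p)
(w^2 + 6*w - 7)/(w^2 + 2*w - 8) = (w^2 + 6*w - 7)/(w^2 + 2*w - 8)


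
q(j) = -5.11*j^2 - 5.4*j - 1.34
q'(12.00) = -128.04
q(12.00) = -801.98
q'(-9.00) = 86.58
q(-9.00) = -366.65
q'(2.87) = -34.73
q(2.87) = -58.93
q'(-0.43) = -1.01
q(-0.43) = 0.04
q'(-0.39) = -1.41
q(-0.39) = -0.01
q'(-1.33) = 8.19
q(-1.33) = -3.20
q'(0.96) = -15.21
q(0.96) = -11.23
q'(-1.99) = 14.94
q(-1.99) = -10.83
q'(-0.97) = 4.51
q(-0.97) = -0.91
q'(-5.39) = 49.69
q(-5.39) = -120.69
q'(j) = -10.22*j - 5.4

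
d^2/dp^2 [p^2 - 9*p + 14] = 2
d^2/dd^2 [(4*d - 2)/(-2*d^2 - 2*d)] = 2*(-2*d^3 + 3*d^2 + 3*d + 1)/(d^3*(d^3 + 3*d^2 + 3*d + 1))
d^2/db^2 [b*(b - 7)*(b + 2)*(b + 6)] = 12*b^2 + 6*b - 88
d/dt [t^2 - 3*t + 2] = 2*t - 3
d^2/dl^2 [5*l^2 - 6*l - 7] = 10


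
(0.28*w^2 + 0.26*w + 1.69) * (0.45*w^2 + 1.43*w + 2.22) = 0.126*w^4 + 0.5174*w^3 + 1.7539*w^2 + 2.9939*w + 3.7518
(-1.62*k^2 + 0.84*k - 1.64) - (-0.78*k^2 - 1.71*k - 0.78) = -0.84*k^2 + 2.55*k - 0.86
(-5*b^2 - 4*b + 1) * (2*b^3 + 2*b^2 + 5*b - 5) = -10*b^5 - 18*b^4 - 31*b^3 + 7*b^2 + 25*b - 5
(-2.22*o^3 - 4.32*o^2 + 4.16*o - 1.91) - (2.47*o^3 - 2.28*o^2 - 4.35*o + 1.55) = -4.69*o^3 - 2.04*o^2 + 8.51*o - 3.46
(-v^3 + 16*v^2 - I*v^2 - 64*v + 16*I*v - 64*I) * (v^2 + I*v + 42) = -v^5 + 16*v^4 - 2*I*v^4 - 105*v^3 + 32*I*v^3 + 656*v^2 - 170*I*v^2 - 2624*v + 672*I*v - 2688*I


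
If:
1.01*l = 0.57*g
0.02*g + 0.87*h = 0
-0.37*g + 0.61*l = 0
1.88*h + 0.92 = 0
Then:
No Solution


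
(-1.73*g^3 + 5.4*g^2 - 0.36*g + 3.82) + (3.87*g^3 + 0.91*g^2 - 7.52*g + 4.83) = 2.14*g^3 + 6.31*g^2 - 7.88*g + 8.65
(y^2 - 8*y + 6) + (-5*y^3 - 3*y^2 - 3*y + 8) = -5*y^3 - 2*y^2 - 11*y + 14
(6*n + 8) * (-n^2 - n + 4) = -6*n^3 - 14*n^2 + 16*n + 32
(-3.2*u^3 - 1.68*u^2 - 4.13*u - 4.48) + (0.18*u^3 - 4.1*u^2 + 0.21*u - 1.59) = -3.02*u^3 - 5.78*u^2 - 3.92*u - 6.07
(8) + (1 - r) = 9 - r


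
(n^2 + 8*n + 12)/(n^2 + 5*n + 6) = (n + 6)/(n + 3)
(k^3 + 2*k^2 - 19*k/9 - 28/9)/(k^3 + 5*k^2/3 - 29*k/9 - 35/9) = (3*k - 4)/(3*k - 5)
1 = 1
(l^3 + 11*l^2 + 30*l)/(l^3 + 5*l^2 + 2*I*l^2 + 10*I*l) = (l + 6)/(l + 2*I)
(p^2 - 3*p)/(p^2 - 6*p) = (p - 3)/(p - 6)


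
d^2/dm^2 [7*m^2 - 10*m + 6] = 14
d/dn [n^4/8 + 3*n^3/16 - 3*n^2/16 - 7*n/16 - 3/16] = n^3/2 + 9*n^2/16 - 3*n/8 - 7/16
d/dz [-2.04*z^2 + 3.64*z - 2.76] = 3.64 - 4.08*z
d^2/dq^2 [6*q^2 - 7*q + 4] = 12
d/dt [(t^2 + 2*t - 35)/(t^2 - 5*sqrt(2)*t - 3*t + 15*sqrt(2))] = (2*(t + 1)*(t^2 - 5*sqrt(2)*t - 3*t + 15*sqrt(2)) + (-2*t + 3 + 5*sqrt(2))*(t^2 + 2*t - 35))/(t^2 - 5*sqrt(2)*t - 3*t + 15*sqrt(2))^2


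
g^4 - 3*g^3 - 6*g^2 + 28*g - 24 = (g - 2)^3*(g + 3)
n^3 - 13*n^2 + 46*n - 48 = (n - 8)*(n - 3)*(n - 2)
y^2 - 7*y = y*(y - 7)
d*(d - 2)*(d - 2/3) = d^3 - 8*d^2/3 + 4*d/3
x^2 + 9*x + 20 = (x + 4)*(x + 5)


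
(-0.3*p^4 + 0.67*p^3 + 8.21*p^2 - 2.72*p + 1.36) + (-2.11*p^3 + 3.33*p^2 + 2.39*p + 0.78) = -0.3*p^4 - 1.44*p^3 + 11.54*p^2 - 0.33*p + 2.14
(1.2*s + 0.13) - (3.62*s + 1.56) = -2.42*s - 1.43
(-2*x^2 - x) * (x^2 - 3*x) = -2*x^4 + 5*x^3 + 3*x^2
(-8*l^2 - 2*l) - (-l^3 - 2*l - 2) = l^3 - 8*l^2 + 2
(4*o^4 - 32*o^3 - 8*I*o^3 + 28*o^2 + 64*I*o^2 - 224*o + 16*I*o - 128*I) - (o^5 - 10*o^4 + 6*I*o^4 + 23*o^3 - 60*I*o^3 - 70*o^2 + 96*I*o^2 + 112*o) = -o^5 + 14*o^4 - 6*I*o^4 - 55*o^3 + 52*I*o^3 + 98*o^2 - 32*I*o^2 - 336*o + 16*I*o - 128*I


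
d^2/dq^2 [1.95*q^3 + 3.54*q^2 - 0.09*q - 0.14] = 11.7*q + 7.08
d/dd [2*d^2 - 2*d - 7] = 4*d - 2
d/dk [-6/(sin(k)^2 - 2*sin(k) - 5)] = 12*(sin(k) - 1)*cos(k)/(2*sin(k) + cos(k)^2 + 4)^2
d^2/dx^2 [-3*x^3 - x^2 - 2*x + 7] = -18*x - 2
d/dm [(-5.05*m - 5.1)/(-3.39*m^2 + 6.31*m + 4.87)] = (-17.1195*m^2 - 34.578*m + 7.5875)/(11.4921*m^4 - 42.7818*m^3 + 6.79749999999999*m^2 + 61.4594*m + 23.7169)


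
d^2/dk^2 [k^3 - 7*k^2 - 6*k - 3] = 6*k - 14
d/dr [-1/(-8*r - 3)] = -8/(8*r + 3)^2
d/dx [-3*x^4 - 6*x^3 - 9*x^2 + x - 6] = -12*x^3 - 18*x^2 - 18*x + 1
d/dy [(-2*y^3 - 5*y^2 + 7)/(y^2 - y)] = -2 + 7/y^2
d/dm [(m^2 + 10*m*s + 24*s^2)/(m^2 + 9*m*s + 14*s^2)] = s*(-m^2 - 20*m*s - 76*s^2)/(m^4 + 18*m^3*s + 109*m^2*s^2 + 252*m*s^3 + 196*s^4)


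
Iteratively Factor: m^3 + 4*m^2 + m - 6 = (m - 1)*(m^2 + 5*m + 6) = (m - 1)*(m + 3)*(m + 2)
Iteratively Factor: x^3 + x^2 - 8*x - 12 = (x + 2)*(x^2 - x - 6) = (x - 3)*(x + 2)*(x + 2)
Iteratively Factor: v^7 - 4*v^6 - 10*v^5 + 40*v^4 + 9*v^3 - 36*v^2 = (v - 3)*(v^6 - v^5 - 13*v^4 + v^3 + 12*v^2) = v*(v - 3)*(v^5 - v^4 - 13*v^3 + v^2 + 12*v) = v*(v - 3)*(v + 3)*(v^4 - 4*v^3 - v^2 + 4*v) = v^2*(v - 3)*(v + 3)*(v^3 - 4*v^2 - v + 4) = v^2*(v - 3)*(v + 1)*(v + 3)*(v^2 - 5*v + 4) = v^2*(v - 3)*(v - 1)*(v + 1)*(v + 3)*(v - 4)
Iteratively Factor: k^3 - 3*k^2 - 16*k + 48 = (k - 3)*(k^2 - 16) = (k - 3)*(k + 4)*(k - 4)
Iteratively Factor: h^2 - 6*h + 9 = (h - 3)*(h - 3)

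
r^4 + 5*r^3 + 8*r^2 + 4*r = r*(r + 1)*(r + 2)^2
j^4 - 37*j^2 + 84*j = j*(j - 4)*(j - 3)*(j + 7)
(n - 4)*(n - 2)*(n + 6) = n^3 - 28*n + 48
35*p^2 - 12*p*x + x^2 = (-7*p + x)*(-5*p + x)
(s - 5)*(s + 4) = s^2 - s - 20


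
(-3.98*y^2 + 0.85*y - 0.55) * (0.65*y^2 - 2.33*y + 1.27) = -2.587*y^4 + 9.8259*y^3 - 7.3926*y^2 + 2.361*y - 0.6985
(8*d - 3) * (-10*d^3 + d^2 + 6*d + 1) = -80*d^4 + 38*d^3 + 45*d^2 - 10*d - 3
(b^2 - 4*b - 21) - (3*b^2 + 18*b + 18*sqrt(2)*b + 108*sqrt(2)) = -2*b^2 - 18*sqrt(2)*b - 22*b - 108*sqrt(2) - 21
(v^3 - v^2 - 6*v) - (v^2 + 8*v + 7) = v^3 - 2*v^2 - 14*v - 7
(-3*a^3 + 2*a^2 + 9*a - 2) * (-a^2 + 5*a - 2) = 3*a^5 - 17*a^4 + 7*a^3 + 43*a^2 - 28*a + 4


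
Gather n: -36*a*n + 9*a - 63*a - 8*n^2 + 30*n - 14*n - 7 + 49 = -54*a - 8*n^2 + n*(16 - 36*a) + 42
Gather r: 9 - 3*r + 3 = 12 - 3*r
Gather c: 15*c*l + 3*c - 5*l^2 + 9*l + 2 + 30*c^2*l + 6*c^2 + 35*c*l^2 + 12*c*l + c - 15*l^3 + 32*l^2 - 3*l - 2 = c^2*(30*l + 6) + c*(35*l^2 + 27*l + 4) - 15*l^3 + 27*l^2 + 6*l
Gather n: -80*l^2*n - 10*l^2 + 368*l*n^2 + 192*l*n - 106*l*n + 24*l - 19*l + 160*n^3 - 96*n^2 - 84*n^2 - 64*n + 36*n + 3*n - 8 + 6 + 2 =-10*l^2 + 5*l + 160*n^3 + n^2*(368*l - 180) + n*(-80*l^2 + 86*l - 25)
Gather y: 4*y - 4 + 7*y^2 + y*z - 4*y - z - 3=7*y^2 + y*z - z - 7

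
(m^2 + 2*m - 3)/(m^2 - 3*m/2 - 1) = 2*(-m^2 - 2*m + 3)/(-2*m^2 + 3*m + 2)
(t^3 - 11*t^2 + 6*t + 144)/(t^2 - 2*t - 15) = (t^2 - 14*t + 48)/(t - 5)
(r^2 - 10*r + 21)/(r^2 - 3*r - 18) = (-r^2 + 10*r - 21)/(-r^2 + 3*r + 18)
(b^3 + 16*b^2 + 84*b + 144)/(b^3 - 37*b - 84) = (b^2 + 12*b + 36)/(b^2 - 4*b - 21)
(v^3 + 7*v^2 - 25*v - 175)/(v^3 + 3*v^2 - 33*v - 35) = (v + 5)/(v + 1)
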